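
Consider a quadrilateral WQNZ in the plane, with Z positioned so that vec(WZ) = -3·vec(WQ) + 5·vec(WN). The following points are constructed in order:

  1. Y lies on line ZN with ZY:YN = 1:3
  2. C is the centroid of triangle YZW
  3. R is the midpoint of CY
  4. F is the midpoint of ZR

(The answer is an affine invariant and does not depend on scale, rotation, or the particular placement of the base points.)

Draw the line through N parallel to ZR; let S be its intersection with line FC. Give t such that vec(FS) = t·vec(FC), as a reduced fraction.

Set W = (0, 0), Q = (1, 0), N = (0, 1), Z = (-3, 5); any affine frame gives the same invariant.
1. Y lies on line ZN with ZY:YN = 1:3 ⇒ Y = (-9/4, 4)
2. C is the centroid of triangle YZW ⇒ C = (-7/4, 3)
3. R is the midpoint of CY ⇒ R = (-2, 7/2)
4. F is the midpoint of ZR ⇒ F = (-5/2, 17/4)
through N parallel to ZR: direction (1, -3/2); meets FC at S = (-11/2, 37/4)
S = F + t·(C−F) with t = -4

t = -4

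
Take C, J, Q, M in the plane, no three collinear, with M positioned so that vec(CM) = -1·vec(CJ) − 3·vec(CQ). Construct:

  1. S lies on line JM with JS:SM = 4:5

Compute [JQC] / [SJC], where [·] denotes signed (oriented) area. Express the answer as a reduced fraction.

Choose coordinates C = (0, 0), J = (1, 0), Q = (0, 1), M = (-1, -3).
1. S lies on line JM with JS:SM = 4:5 ⇒ S = (1/9, -4/3)
2·[JQC] = 1, 2·[SJC] = 4/3
[JQC]:[SJC] = 1:4/3 = 3/4

[JQC]:[SJC] = 3/4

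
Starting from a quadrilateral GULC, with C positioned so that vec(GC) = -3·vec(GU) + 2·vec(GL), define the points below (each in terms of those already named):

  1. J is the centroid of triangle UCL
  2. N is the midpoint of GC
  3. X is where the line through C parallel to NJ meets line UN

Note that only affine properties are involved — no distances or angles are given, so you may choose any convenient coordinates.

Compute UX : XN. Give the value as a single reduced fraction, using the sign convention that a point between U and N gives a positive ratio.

Set G = (0, 0), U = (1, 0), L = (0, 1), C = (-3, 2); any affine frame gives the same invariant.
1. J is the centroid of triangle UCL ⇒ J = (-2/3, 1)
2. N is the midpoint of GC ⇒ N = (-3/2, 1)
3. X is where the line through C parallel to NJ meets line UN ⇒ X = (-4, 2)
X = U + t·(N−U) with t = 2, so UX:XN = t:(1−t) = 2:-1

UX:XN = -2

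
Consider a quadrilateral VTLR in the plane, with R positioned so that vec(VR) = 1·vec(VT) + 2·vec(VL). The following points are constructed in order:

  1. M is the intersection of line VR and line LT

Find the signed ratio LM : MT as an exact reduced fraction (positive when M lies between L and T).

LM:MT = 1/2

Work in coordinates with V = (0, 0), T = (1, 0), L = (0, 1), R = (1, 2).
1. M is the intersection of line VR and line LT ⇒ M = (1/3, 2/3)
M = L + t·(T−L) with t = 1/3, so LM:MT = t:(1−t) = 1/3:2/3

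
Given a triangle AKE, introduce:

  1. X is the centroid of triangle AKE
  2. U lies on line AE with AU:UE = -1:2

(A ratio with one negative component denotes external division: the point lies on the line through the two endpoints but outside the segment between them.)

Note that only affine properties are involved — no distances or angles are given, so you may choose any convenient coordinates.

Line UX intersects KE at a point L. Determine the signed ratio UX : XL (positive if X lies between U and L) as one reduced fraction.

UX:XL = 5

Choose coordinates A = (0, 0), K = (1, 0), E = (0, 1).
1. X is the centroid of triangle AKE ⇒ X = (1/3, 1/3)
2. U lies on line AE with AU:UE = -1:2 ⇒ U = (0, -1)
line UX meets KE at L = (2/5, 3/5)
X = U + t·(L−U) with t = 5/6, so UX:XL = 5/6:1/6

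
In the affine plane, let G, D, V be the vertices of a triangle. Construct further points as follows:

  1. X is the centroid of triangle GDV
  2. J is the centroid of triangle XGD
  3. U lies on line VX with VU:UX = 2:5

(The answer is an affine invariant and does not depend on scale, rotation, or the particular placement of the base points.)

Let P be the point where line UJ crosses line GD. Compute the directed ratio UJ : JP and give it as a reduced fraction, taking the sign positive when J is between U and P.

UJ:JP = 44/7

Assign G = (0, 0), D = (1, 0), V = (0, 1) — the answer is frame-independent, so this choice is without loss of generality.
1. X is the centroid of triangle GDV ⇒ X = (1/3, 1/3)
2. J is the centroid of triangle XGD ⇒ J = (4/9, 1/9)
3. U lies on line VX with VU:UX = 2:5 ⇒ U = (2/21, 17/21)
line UJ meets GD at P = (1/2, 0)
J = U + t·(P−U) with t = 44/51, so UJ:JP = 44/51:7/51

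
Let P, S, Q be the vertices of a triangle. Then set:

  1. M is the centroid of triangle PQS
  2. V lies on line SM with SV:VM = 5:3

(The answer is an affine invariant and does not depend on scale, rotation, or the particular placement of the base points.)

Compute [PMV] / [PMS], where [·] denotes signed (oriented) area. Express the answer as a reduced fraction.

[PMV]:[PMS] = 3/8

Assign P = (0, 0), S = (1, 0), Q = (0, 1) — the answer is frame-independent, so this choice is without loss of generality.
1. M is the centroid of triangle PQS ⇒ M = (1/3, 1/3)
2. V lies on line SM with SV:VM = 5:3 ⇒ V = (7/12, 5/24)
2·[PMV] = -1/8, 2·[PMS] = -1/3
[PMV]:[PMS] = -1/8:-1/3 = 3/8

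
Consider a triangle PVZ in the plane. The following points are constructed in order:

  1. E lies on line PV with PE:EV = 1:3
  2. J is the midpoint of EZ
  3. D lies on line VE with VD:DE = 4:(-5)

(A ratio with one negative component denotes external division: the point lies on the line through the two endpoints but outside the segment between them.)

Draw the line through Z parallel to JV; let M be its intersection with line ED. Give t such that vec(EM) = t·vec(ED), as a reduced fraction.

t = 2/5

Set P = (0, 0), V = (1, 0), Z = (0, 1); any affine frame gives the same invariant.
1. E lies on line PV with PE:EV = 1:3 ⇒ E = (1/4, 0)
2. J is the midpoint of EZ ⇒ J = (1/8, 1/2)
3. D lies on line VE with VD:DE = 4:(-5) ⇒ D = (4, 0)
through Z parallel to JV: direction (7/8, -1/2); meets ED at M = (7/4, 0)
M = E + t·(D−E) with t = 2/5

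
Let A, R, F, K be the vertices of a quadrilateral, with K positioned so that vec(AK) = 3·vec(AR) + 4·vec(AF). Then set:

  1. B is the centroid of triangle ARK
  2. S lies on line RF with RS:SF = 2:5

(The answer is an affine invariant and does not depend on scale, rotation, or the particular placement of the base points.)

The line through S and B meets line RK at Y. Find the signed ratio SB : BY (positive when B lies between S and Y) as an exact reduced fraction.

SB:BY = 2/7

Work in coordinates with A = (0, 0), R = (1, 0), F = (0, 1), K = (3, 4).
1. B is the centroid of triangle ARK ⇒ B = (4/3, 4/3)
2. S lies on line RF with RS:SF = 2:5 ⇒ S = (5/7, 2/7)
line SB meets RK at Y = (7/2, 5)
B = S + t·(Y−S) with t = 2/9, so SB:BY = 2/9:7/9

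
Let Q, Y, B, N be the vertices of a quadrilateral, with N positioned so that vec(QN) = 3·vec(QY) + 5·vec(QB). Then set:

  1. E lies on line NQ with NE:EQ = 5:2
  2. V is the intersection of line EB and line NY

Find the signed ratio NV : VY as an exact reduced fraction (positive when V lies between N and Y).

Work in coordinates with Q = (0, 0), Y = (1, 0), B = (0, 1), N = (3, 5).
1. E lies on line NQ with NE:EQ = 5:2 ⇒ E = (6/7, 10/7)
2. V is the intersection of line EB and line NY ⇒ V = (7/4, 15/8)
V = N + t·(Y−N) with t = 5/8, so NV:VY = t:(1−t) = 5/8:3/8

NV:VY = 5/3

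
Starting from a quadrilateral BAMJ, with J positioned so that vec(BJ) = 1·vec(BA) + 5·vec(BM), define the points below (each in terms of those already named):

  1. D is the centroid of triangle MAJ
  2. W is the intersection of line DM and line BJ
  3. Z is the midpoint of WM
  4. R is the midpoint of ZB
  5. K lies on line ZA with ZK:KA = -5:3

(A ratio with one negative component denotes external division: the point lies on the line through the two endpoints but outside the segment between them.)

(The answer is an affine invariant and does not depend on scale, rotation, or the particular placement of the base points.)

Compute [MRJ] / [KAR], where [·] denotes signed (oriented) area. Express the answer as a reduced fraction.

Set B = (0, 0), A = (1, 0), M = (0, 1), J = (1, 5); any affine frame gives the same invariant.
1. D is the centroid of triangle MAJ ⇒ D = (2/3, 2)
2. W is the intersection of line DM and line BJ ⇒ W = (2/7, 10/7)
3. Z is the midpoint of WM ⇒ Z = (1/7, 17/14)
4. R is the midpoint of ZB ⇒ R = (1/14, 17/28)
5. K lies on line ZA with ZK:KA = -5:3 ⇒ K = (16/7, -51/28)
2·[MRJ] = 19/28, 2·[KAR] = 51/56
[MRJ]:[KAR] = 19/28:51/56 = 38/51

[MRJ]:[KAR] = 38/51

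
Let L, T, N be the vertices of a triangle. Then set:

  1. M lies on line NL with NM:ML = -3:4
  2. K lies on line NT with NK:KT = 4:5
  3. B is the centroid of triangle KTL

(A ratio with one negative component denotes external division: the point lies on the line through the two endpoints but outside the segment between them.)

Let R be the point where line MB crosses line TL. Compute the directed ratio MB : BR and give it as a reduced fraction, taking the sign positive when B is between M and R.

MB:BR = 103/5

Set L = (0, 0), T = (1, 0), N = (0, 1); any affine frame gives the same invariant.
1. M lies on line NL with NM:ML = -3:4 ⇒ M = (0, 4)
2. K lies on line NT with NK:KT = 4:5 ⇒ K = (4/9, 5/9)
3. B is the centroid of triangle KTL ⇒ B = (13/27, 5/27)
line MB meets TL at R = (52/103, 0)
B = M + t·(R−M) with t = 103/108, so MB:BR = 103/108:5/108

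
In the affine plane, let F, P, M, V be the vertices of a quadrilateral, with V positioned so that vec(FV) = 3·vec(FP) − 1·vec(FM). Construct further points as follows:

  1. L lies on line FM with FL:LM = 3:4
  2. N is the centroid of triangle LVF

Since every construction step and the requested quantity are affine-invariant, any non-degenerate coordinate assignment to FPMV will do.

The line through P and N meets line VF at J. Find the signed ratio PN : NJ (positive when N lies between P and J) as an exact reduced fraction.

PN:NJ = 4/3

Assign F = (0, 0), P = (1, 0), M = (0, 1), V = (3, -1) — the answer is frame-independent, so this choice is without loss of generality.
1. L lies on line FM with FL:LM = 3:4 ⇒ L = (0, 3/7)
2. N is the centroid of triangle LVF ⇒ N = (1, -4/21)
line PN meets VF at J = (1, -1/3)
N = P + t·(J−P) with t = 4/7, so PN:NJ = 4/7:3/7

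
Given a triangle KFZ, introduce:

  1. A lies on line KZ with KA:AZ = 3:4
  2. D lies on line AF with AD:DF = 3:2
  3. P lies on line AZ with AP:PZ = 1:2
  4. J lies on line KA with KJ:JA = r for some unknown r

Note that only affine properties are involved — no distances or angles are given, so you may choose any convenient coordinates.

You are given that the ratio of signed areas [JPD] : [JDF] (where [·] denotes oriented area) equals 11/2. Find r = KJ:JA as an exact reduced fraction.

Choose coordinates K = (0, 0), F = (1, 0), Z = (0, 1).
1. A lies on line KZ with KA:AZ = 3:4 ⇒ A = (0, 3/7)
2. D lies on line AF with AD:DF = 3:2 ⇒ D = (3/5, 6/35)
3. P lies on line AZ with AP:PZ = 1:2 ⇒ P = (0, 13/21)
4. With KJ:JA = r, write λ = r/(r+1) so J = K + λ·(A−K); J is affine-linear in λ
Every point depending on J is an affine combination of J and λ-independent points, so each such coordinate is linear in λ; the λ² term in each signed area is a multiple of (A−K)×(A−K) = 0, so 2·[JPD] and 2·[JDF] are each linear in λ. Evaluating at λ=0 and λ=1:
  2·[JPD] = 9/35·λ − 13/35,   2·[JDF] = 6/35·λ − 6/35
So [JPD]:[JDF] = (9/35·λ − 13/35) / (6/35·λ − 6/35). Setting this equal to 11/2:
  9/35·λ − 13/35 = 11/2·(6/35·λ − 6/35)  ⇒  λ = 5/6
Then r = λ/(1−λ) = (5/6)/(1/6) = 5. Check: with r = 5, J = (0, 5/14) and [JPD]:[JDF] = 11/2 as required.

r = 5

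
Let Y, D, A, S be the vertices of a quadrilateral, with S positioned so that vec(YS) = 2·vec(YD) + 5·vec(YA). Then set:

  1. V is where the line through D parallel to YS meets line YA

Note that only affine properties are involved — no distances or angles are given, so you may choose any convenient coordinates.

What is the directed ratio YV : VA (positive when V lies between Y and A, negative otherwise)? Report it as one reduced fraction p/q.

YV:VA = -5/7

Assign Y = (0, 0), D = (1, 0), A = (0, 1), S = (2, 5) — the answer is frame-independent, so this choice is without loss of generality.
1. V is where the line through D parallel to YS meets line YA ⇒ V = (0, -5/2)
V = Y + t·(A−Y) with t = -5/2, so YV:VA = t:(1−t) = -5/2:7/2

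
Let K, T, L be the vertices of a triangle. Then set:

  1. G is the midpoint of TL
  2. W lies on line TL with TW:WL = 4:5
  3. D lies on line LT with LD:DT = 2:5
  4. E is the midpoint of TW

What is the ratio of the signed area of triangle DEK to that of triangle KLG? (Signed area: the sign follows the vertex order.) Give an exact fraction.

[DEK]:[KLG] = 62/63

Choose coordinates K = (0, 0), T = (1, 0), L = (0, 1).
1. G is the midpoint of TL ⇒ G = (1/2, 1/2)
2. W lies on line TL with TW:WL = 4:5 ⇒ W = (5/9, 4/9)
3. D lies on line LT with LD:DT = 2:5 ⇒ D = (2/7, 5/7)
4. E is the midpoint of TW ⇒ E = (7/9, 2/9)
2·[DEK] = -31/63, 2·[KLG] = -1/2
[DEK]:[KLG] = -31/63:-1/2 = 62/63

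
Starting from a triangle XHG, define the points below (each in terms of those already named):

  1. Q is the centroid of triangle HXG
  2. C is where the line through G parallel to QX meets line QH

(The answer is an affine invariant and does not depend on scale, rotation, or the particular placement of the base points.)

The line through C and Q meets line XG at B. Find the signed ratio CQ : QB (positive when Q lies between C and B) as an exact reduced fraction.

Work in coordinates with X = (0, 0), H = (1, 0), G = (0, 1).
1. Q is the centroid of triangle HXG ⇒ Q = (1/3, 1/3)
2. C is where the line through G parallel to QX meets line QH ⇒ C = (-1/3, 2/3)
line CQ meets XG at B = (0, 1/2)
Q = C + t·(B−C) with t = 2, so CQ:QB = 2:-1

CQ:QB = -2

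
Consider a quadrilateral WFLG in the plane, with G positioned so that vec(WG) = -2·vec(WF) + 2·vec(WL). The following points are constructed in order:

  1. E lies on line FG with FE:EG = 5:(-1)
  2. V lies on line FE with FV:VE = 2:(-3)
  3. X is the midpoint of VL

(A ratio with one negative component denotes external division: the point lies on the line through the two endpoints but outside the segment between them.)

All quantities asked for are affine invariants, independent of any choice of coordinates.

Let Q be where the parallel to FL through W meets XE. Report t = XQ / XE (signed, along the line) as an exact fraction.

Assign W = (0, 0), F = (1, 0), L = (0, 1), G = (-2, 2) — the answer is frame-independent, so this choice is without loss of generality.
1. E lies on line FG with FE:EG = 5:(-1) ⇒ E = (-11/4, 5/2)
2. V lies on line FE with FV:VE = 2:(-3) ⇒ V = (17/2, -5)
3. X is the midpoint of VL ⇒ X = (17/4, -2)
through W parallel to FL: direction (-1, 1); meets XE at Q = (-41/20, 41/20)
Q = X + t·(E−X) with t = 9/10

t = 9/10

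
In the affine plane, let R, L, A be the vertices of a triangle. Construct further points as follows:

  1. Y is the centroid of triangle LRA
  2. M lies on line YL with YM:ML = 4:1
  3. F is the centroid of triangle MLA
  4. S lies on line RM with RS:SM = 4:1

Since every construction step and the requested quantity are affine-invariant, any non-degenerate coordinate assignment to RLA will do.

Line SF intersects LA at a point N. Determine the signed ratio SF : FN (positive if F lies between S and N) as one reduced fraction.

SF:FN = 52/5

Assign R = (0, 0), L = (1, 0), A = (0, 1) — the answer is frame-independent, so this choice is without loss of generality.
1. Y is the centroid of triangle LRA ⇒ Y = (1/3, 1/3)
2. M lies on line YL with YM:ML = 4:1 ⇒ M = (13/15, 1/15)
3. F is the centroid of triangle MLA ⇒ F = (28/45, 16/45)
4. S lies on line RM with RS:SM = 4:1 ⇒ S = (52/75, 4/75)
line SF meets LA at N = (8/13, 5/13)
F = S + t·(N−S) with t = 52/57, so SF:FN = 52/57:5/57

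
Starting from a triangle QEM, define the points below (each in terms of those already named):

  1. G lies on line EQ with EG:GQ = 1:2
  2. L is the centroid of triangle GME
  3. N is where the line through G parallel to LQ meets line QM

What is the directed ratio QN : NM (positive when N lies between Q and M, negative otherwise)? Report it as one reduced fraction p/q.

QN:NM = -2/7

Work in coordinates with Q = (0, 0), E = (1, 0), M = (0, 1).
1. G lies on line EQ with EG:GQ = 1:2 ⇒ G = (2/3, 0)
2. L is the centroid of triangle GME ⇒ L = (5/9, 1/3)
3. N is where the line through G parallel to LQ meets line QM ⇒ N = (0, -2/5)
N = Q + t·(M−Q) with t = -2/5, so QN:NM = t:(1−t) = -2/5:7/5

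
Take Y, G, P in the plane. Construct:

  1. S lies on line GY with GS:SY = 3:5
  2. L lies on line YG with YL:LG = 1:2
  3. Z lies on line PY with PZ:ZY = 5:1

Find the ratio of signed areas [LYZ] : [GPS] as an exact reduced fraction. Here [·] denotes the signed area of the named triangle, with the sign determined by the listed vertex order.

[LYZ]:[GPS] = -4/27

Set Y = (0, 0), G = (1, 0), P = (0, 1); any affine frame gives the same invariant.
1. S lies on line GY with GS:SY = 3:5 ⇒ S = (5/8, 0)
2. L lies on line YG with YL:LG = 1:2 ⇒ L = (1/3, 0)
3. Z lies on line PY with PZ:ZY = 5:1 ⇒ Z = (0, 1/6)
2·[LYZ] = -1/18, 2·[GPS] = 3/8
[LYZ]:[GPS] = -1/18:3/8 = -4/27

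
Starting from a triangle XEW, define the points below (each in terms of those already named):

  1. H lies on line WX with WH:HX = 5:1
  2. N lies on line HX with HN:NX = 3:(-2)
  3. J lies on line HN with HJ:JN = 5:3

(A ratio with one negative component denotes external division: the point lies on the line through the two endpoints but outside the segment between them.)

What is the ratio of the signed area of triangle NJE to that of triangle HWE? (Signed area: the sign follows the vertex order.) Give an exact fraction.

[NJE]:[HWE] = 9/40

Assign X = (0, 0), E = (1, 0), W = (0, 1) — the answer is frame-independent, so this choice is without loss of generality.
1. H lies on line WX with WH:HX = 5:1 ⇒ H = (0, 1/6)
2. N lies on line HX with HN:NX = 3:(-2) ⇒ N = (0, -1/3)
3. J lies on line HN with HJ:JN = 5:3 ⇒ J = (0, -7/48)
2·[NJE] = -3/16, 2·[HWE] = -5/6
[NJE]:[HWE] = -3/16:-5/6 = 9/40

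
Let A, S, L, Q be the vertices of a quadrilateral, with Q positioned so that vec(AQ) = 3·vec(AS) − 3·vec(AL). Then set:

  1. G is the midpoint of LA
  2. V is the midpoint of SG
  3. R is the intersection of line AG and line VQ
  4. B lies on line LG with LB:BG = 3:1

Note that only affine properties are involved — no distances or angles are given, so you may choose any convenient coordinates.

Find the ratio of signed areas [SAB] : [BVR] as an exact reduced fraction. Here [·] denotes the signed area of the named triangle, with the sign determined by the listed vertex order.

[SAB]:[BVR] = -50/11

Choose coordinates A = (0, 0), S = (1, 0), L = (0, 1), Q = (3, -3).
1. G is the midpoint of LA ⇒ G = (0, 1/2)
2. V is the midpoint of SG ⇒ V = (1/2, 1/4)
3. R is the intersection of line AG and line VQ ⇒ R = (0, 9/10)
4. B lies on line LG with LB:BG = 3:1 ⇒ B = (0, 5/8)
2·[SAB] = -5/8, 2·[BVR] = 11/80
[SAB]:[BVR] = -5/8:11/80 = -50/11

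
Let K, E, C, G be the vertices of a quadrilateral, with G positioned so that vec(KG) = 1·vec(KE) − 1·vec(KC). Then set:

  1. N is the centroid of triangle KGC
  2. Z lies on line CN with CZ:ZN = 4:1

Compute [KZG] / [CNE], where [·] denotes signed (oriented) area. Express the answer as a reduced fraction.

[KZG]:[CNE] = -7/10

Choose coordinates K = (0, 0), E = (1, 0), C = (0, 1), G = (1, -1).
1. N is the centroid of triangle KGC ⇒ N = (1/3, 0)
2. Z lies on line CN with CZ:ZN = 4:1 ⇒ Z = (4/15, 1/5)
2·[KZG] = -7/15, 2·[CNE] = 2/3
[KZG]:[CNE] = -7/15:2/3 = -7/10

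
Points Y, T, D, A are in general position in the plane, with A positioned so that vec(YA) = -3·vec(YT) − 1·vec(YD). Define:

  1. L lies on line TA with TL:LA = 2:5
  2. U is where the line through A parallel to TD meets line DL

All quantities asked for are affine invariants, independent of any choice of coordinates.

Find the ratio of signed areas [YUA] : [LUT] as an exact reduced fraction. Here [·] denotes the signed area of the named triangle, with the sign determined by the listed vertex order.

[YUA]:[LUT] = -14/5

Set Y = (0, 0), T = (1, 0), D = (0, 1), A = (-3, -1); any affine frame gives the same invariant.
1. L lies on line TA with TL:LA = 2:5 ⇒ L = (-1/7, -2/7)
2. U is where the line through A parallel to TD meets line DL ⇒ U = (-1/2, -7/2)
2·[YUA] = -10, 2·[LUT] = 25/7
[YUA]:[LUT] = -10:25/7 = -14/5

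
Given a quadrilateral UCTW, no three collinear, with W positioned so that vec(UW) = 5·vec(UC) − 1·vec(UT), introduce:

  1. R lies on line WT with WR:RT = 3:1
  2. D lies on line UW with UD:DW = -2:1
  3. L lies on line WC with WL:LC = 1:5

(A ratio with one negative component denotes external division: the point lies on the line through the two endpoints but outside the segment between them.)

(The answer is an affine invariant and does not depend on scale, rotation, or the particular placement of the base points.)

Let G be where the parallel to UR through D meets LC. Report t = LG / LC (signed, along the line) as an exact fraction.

Assign U = (0, 0), C = (1, 0), T = (0, 1), W = (5, -1) — the answer is frame-independent, so this choice is without loss of generality.
1. R lies on line WT with WR:RT = 3:1 ⇒ R = (5/4, 1/2)
2. D lies on line UW with UD:DW = -2:1 ⇒ D = (10, -2)
3. L lies on line WC with WL:LC = 1:5 ⇒ L = (13/3, -5/6)
through D parallel to UR: direction (5/4, 1/2); meets LC at G = (125/13, -28/13)
G = L + t·(C−L) with t = -103/65

t = -103/65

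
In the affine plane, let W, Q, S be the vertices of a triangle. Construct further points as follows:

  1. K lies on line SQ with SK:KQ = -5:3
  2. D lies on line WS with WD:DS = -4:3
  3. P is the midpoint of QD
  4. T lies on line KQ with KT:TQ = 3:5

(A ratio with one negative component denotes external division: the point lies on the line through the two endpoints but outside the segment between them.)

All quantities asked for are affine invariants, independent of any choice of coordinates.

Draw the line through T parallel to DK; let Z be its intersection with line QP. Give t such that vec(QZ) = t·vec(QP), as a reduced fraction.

Work in coordinates with W = (0, 0), Q = (1, 0), S = (0, 1).
1. K lies on line SQ with SK:KQ = -5:3 ⇒ K = (5/2, -3/2)
2. D lies on line WS with WD:DS = -4:3 ⇒ D = (0, 4)
3. P is the midpoint of QD ⇒ P = (1/2, 2)
4. T lies on line KQ with KT:TQ = 3:5 ⇒ T = (31/16, -15/16)
through T parallel to DK: direction (5/2, -11/2); meets QP at Z = (3/8, 5/2)
Z = Q + t·(P−Q) with t = 5/4

t = 5/4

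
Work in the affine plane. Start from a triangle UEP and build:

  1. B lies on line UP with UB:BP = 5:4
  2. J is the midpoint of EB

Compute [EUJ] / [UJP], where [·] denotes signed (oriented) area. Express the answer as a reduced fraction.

Choose coordinates U = (0, 0), E = (1, 0), P = (0, 1).
1. B lies on line UP with UB:BP = 5:4 ⇒ B = (0, 5/9)
2. J is the midpoint of EB ⇒ J = (1/2, 5/18)
2·[EUJ] = -5/18, 2·[UJP] = 1/2
[EUJ]:[UJP] = -5/18:1/2 = -5/9

[EUJ]:[UJP] = -5/9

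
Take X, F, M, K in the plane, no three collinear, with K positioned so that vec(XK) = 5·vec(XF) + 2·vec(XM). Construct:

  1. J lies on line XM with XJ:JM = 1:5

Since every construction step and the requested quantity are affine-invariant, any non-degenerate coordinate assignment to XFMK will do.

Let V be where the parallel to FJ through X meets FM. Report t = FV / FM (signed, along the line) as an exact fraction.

Set X = (0, 0), F = (1, 0), M = (0, 1), K = (5, 2); any affine frame gives the same invariant.
1. J lies on line XM with XJ:JM = 1:5 ⇒ J = (0, 1/6)
through X parallel to FJ: direction (-1, 1/6); meets FM at V = (6/5, -1/5)
V = F + t·(M−F) with t = -1/5

t = -1/5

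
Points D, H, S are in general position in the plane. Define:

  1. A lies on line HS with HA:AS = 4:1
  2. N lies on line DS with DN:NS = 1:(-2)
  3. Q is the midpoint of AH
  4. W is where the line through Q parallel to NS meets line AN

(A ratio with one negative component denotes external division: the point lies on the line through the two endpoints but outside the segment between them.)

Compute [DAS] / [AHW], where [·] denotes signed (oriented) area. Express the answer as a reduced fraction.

Work in coordinates with D = (0, 0), H = (1, 0), S = (0, 1).
1. A lies on line HS with HA:AS = 4:1 ⇒ A = (1/5, 4/5)
2. N lies on line DS with DN:NS = 1:(-2) ⇒ N = (0, -1)
3. Q is the midpoint of AH ⇒ Q = (3/5, 2/5)
4. W is where the line through Q parallel to NS meets line AN ⇒ W = (3/5, 22/5)
2·[DAS] = 1/5, 2·[AHW] = 16/5
[DAS]:[AHW] = 1/5:16/5 = 1/16

[DAS]:[AHW] = 1/16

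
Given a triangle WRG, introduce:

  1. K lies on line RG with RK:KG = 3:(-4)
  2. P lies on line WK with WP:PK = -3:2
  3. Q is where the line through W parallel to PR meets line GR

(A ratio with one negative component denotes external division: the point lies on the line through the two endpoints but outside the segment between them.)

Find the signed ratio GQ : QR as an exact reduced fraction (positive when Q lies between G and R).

Set W = (0, 0), R = (1, 0), G = (0, 1); any affine frame gives the same invariant.
1. K lies on line RG with RK:KG = 3:(-4) ⇒ K = (4, -3)
2. P lies on line WK with WP:PK = -3:2 ⇒ P = (12, -9)
3. Q is where the line through W parallel to PR meets line GR ⇒ Q = (11/2, -9/2)
Q = G + t·(R−G) with t = 11/2, so GQ:QR = t:(1−t) = 11/2:-9/2

GQ:QR = -11/9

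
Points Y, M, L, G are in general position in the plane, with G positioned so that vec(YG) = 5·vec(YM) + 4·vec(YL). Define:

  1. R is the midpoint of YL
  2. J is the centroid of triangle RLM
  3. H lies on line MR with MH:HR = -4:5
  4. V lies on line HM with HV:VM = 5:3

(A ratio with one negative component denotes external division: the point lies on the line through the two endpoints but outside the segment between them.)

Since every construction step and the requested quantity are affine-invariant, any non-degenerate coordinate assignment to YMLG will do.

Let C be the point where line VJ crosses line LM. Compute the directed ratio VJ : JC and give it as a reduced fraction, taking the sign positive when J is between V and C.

Set Y = (0, 0), M = (1, 0), L = (0, 1), G = (5, 4); any affine frame gives the same invariant.
1. R is the midpoint of YL ⇒ R = (0, 1/2)
2. J is the centroid of triangle RLM ⇒ J = (1/3, 1/2)
3. H lies on line MR with MH:HR = -4:5 ⇒ H = (5, -2)
4. V lies on line HM with HV:VM = 5:3 ⇒ V = (5/2, -3/4)
line VJ meets LM at C = (8/11, 3/11)
J = V + t·(C−V) with t = 11/9, so VJ:JC = 11/9:-2/9

VJ:JC = -11/2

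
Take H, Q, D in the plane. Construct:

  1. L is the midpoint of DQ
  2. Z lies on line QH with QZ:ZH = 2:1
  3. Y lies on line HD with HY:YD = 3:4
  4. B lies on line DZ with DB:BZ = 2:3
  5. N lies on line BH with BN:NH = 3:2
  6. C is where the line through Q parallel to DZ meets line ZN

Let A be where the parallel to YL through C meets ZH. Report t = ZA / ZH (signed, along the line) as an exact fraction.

Choose coordinates H = (0, 0), Q = (1, 0), D = (0, 1).
1. L is the midpoint of DQ ⇒ L = (1/2, 1/2)
2. Z lies on line QH with QZ:ZH = 2:1 ⇒ Z = (1/3, 0)
3. Y lies on line HD with HY:YD = 3:4 ⇒ Y = (0, 3/7)
4. B lies on line DZ with DB:BZ = 2:3 ⇒ B = (2/15, 3/5)
5. N lies on line BH with BN:NH = 3:2 ⇒ N = (4/75, 6/25)
6. C is where the line through Q parallel to DZ meets line ZN ⇒ C = (19/15, -4/5)
through C parallel to YL: direction (1/2, 1/14); meets ZH at A = (103/15, 0)
A = Z + t·(H−Z) with t = -98/5

t = -98/5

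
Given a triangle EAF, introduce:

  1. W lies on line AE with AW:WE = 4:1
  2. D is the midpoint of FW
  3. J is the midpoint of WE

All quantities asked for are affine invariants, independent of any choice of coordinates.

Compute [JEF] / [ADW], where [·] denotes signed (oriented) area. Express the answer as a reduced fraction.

[JEF]:[ADW] = -1/4

Set E = (0, 0), A = (1, 0), F = (0, 1); any affine frame gives the same invariant.
1. W lies on line AE with AW:WE = 4:1 ⇒ W = (1/5, 0)
2. D is the midpoint of FW ⇒ D = (1/10, 1/2)
3. J is the midpoint of WE ⇒ J = (1/10, 0)
2·[JEF] = -1/10, 2·[ADW] = 2/5
[JEF]:[ADW] = -1/10:2/5 = -1/4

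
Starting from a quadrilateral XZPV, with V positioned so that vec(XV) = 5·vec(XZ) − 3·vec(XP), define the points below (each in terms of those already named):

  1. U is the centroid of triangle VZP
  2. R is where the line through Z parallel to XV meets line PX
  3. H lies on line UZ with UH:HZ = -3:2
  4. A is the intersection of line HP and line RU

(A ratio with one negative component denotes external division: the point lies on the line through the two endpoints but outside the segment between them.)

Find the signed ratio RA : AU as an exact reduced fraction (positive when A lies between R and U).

RA:AU = -2/5

Work in coordinates with X = (0, 0), Z = (1, 0), P = (0, 1), V = (5, -3).
1. U is the centroid of triangle VZP ⇒ U = (2, -2/3)
2. R is where the line through Z parallel to XV meets line PX ⇒ R = (0, 3/5)
3. H lies on line UZ with UH:HZ = -3:2 ⇒ H = (-1, 4/3)
4. A is the intersection of line HP and line RU ⇒ A = (-4/3, 13/9)
A = R + t·(U−R) with t = -2/3, so RA:AU = t:(1−t) = -2/3:5/3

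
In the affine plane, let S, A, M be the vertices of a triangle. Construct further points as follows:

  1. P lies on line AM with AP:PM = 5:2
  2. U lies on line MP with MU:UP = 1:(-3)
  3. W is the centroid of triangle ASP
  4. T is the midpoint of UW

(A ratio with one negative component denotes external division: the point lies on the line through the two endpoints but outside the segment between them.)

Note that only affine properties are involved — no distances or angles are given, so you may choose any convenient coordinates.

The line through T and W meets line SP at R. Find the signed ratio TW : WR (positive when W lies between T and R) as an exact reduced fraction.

TW:WR = -7/5

Assign S = (0, 0), A = (1, 0), M = (0, 1) — the answer is frame-independent, so this choice is without loss of generality.
1. P lies on line AM with AP:PM = 5:2 ⇒ P = (2/7, 5/7)
2. U lies on line MP with MU:UP = 1:(-3) ⇒ U = (-1/7, 8/7)
3. W is the centroid of triangle ASP ⇒ W = (3/7, 5/21)
4. T is the midpoint of UW ⇒ T = (1/7, 29/42)
line TW meets SP at R = (11/49, 55/98)
W = T + t·(R−T) with t = 7/2, so TW:WR = 7/2:-5/2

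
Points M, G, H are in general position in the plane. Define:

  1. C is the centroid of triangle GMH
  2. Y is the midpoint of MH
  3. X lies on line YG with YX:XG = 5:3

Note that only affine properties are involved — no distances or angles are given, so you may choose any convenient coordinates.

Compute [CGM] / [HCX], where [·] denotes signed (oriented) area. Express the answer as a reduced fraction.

[CGM]:[HCX] = -16/7

Work in coordinates with M = (0, 0), G = (1, 0), H = (0, 1).
1. C is the centroid of triangle GMH ⇒ C = (1/3, 1/3)
2. Y is the midpoint of MH ⇒ Y = (0, 1/2)
3. X lies on line YG with YX:XG = 5:3 ⇒ X = (5/8, 3/16)
2·[CGM] = -1/3, 2·[HCX] = 7/48
[CGM]:[HCX] = -1/3:7/48 = -16/7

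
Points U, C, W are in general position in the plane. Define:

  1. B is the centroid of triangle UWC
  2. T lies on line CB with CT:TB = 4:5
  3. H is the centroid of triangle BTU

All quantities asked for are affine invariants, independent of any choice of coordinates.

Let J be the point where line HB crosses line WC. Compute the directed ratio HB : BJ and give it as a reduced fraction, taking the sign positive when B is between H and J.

HB:BJ = 13/27

Set U = (0, 0), C = (1, 0), W = (0, 1); any affine frame gives the same invariant.
1. B is the centroid of triangle UWC ⇒ B = (1/3, 1/3)
2. T lies on line CB with CT:TB = 4:5 ⇒ T = (19/27, 4/27)
3. H is the centroid of triangle BTU ⇒ H = (28/81, 13/81)
line HB meets WC at J = (4/13, 9/13)
B = H + t·(J−H) with t = 13/40, so HB:BJ = 13/40:27/40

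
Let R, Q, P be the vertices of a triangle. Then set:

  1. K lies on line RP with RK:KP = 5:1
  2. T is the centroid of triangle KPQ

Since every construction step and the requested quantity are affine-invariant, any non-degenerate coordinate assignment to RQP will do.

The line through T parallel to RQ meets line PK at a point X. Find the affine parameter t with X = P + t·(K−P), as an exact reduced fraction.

Work in coordinates with R = (0, 0), Q = (1, 0), P = (0, 1).
1. K lies on line RP with RK:KP = 5:1 ⇒ K = (0, 5/6)
2. T is the centroid of triangle KPQ ⇒ T = (1/3, 11/18)
through T parallel to RQ: direction (1, 0); meets PK at X = (0, 11/18)
X = P + t·(K−P) with t = 7/3

t = 7/3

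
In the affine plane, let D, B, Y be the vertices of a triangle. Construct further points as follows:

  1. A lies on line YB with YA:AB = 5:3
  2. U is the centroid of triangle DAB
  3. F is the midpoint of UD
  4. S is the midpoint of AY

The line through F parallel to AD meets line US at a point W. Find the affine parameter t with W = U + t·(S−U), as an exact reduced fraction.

t = 1/7

Assign D = (0, 0), B = (1, 0), Y = (0, 1) — the answer is frame-independent, so this choice is without loss of generality.
1. A lies on line YB with YA:AB = 5:3 ⇒ A = (5/8, 3/8)
2. U is the centroid of triangle DAB ⇒ U = (13/24, 1/8)
3. F is the midpoint of UD ⇒ F = (13/48, 1/16)
4. S is the midpoint of AY ⇒ S = (5/16, 11/16)
through F parallel to AD: direction (-5/8, -3/8); meets US at W = (57/112, 23/112)
W = U + t·(S−U) with t = 1/7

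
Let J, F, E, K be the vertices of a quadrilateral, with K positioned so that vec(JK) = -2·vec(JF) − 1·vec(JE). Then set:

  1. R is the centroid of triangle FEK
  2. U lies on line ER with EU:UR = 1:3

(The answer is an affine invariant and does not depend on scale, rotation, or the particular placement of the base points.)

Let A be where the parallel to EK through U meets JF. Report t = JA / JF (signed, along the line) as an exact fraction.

t = -5/6

Assign J = (0, 0), F = (1, 0), E = (0, 1), K = (-2, -1) — the answer is frame-independent, so this choice is without loss of generality.
1. R is the centroid of triangle FEK ⇒ R = (-1/3, 0)
2. U lies on line ER with EU:UR = 1:3 ⇒ U = (-1/12, 3/4)
through U parallel to EK: direction (-2, -2); meets JF at A = (-5/6, 0)
A = J + t·(F−J) with t = -5/6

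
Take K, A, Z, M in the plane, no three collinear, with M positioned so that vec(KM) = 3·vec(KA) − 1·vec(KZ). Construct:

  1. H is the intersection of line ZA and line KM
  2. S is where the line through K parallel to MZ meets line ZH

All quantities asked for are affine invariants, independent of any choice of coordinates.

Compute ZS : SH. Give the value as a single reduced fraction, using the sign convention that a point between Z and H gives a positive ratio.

Choose coordinates K = (0, 0), A = (1, 0), Z = (0, 1), M = (3, -1).
1. H is the intersection of line ZA and line KM ⇒ H = (3/2, -1/2)
2. S is where the line through K parallel to MZ meets line ZH ⇒ S = (3, -2)
S = Z + t·(H−Z) with t = 2, so ZS:SH = t:(1−t) = 2:-1

ZS:SH = -2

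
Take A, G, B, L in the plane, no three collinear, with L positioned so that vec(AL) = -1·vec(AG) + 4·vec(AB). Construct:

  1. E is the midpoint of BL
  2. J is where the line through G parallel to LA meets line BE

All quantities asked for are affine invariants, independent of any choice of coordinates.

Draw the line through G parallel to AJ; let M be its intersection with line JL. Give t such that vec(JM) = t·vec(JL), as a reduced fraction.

t = 2

Assign A = (0, 0), G = (1, 0), B = (0, 1), L = (-1, 4) — the answer is frame-independent, so this choice is without loss of generality.
1. E is the midpoint of BL ⇒ E = (-1/2, 5/2)
2. J is where the line through G parallel to LA meets line BE ⇒ J = (3, -8)
through G parallel to AJ: direction (3, -8); meets JL at M = (-5, 16)
M = J + t·(L−J) with t = 2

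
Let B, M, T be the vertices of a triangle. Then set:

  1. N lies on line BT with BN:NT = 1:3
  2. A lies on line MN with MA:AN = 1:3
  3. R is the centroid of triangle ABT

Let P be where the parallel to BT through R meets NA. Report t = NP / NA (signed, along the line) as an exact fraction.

t = 1/3

Set B = (0, 0), M = (1, 0), T = (0, 1); any affine frame gives the same invariant.
1. N lies on line BT with BN:NT = 1:3 ⇒ N = (0, 1/4)
2. A lies on line MN with MA:AN = 1:3 ⇒ A = (3/4, 1/16)
3. R is the centroid of triangle ABT ⇒ R = (1/4, 17/48)
through R parallel to BT: direction (0, 1); meets NA at P = (1/4, 3/16)
P = N + t·(A−N) with t = 1/3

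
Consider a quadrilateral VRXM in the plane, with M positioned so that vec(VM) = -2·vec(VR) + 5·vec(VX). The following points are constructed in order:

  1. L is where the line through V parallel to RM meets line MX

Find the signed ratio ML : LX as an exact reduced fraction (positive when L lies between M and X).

ML:LX = -5/3

Choose coordinates V = (0, 0), R = (1, 0), X = (0, 1), M = (-2, 5).
1. L is where the line through V parallel to RM meets line MX ⇒ L = (3, -5)
L = M + t·(X−M) with t = 5/2, so ML:LX = t:(1−t) = 5/2:-3/2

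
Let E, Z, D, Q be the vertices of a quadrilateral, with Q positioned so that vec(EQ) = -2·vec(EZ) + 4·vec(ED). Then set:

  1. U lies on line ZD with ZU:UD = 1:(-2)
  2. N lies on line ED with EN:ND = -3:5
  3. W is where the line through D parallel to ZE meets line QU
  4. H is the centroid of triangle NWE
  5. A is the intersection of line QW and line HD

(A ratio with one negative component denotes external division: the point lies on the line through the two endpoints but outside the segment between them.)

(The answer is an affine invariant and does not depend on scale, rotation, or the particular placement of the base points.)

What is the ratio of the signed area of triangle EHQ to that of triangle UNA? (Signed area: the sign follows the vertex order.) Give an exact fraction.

[EHQ]:[UNA] = -1/31

Work in coordinates with E = (0, 0), Z = (1, 0), D = (0, 1), Q = (-2, 4).
1. U lies on line ZD with ZU:UD = 1:(-2) ⇒ U = (2, -1)
2. N lies on line ED with EN:ND = -3:5 ⇒ N = (0, -3/2)
3. W is where the line through D parallel to ZE meets line QU ⇒ W = (2/5, 1)
4. H is the centroid of triangle NWE ⇒ H = (2/15, -1/6)
5. A is the intersection of line QW and line HD ⇒ A = (-1/15, 19/12)
2·[EHQ] = 1/5, 2·[UNA] = -31/5
[EHQ]:[UNA] = 1/5:-31/5 = -1/31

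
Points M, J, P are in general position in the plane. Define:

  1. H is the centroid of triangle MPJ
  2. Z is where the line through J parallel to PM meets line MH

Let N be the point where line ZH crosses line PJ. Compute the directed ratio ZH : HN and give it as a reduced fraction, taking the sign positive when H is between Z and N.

ZH:HN = -4

Set M = (0, 0), J = (1, 0), P = (0, 1); any affine frame gives the same invariant.
1. H is the centroid of triangle MPJ ⇒ H = (1/3, 1/3)
2. Z is where the line through J parallel to PM meets line MH ⇒ Z = (1, 1)
line ZH meets PJ at N = (1/2, 1/2)
H = Z + t·(N−Z) with t = 4/3, so ZH:HN = 4/3:-1/3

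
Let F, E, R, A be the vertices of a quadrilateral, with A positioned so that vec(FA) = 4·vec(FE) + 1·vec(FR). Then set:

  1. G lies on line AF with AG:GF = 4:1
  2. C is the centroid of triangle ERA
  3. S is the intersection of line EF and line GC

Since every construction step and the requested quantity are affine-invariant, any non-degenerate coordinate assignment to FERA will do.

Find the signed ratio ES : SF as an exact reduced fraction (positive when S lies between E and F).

Set F = (0, 0), E = (1, 0), R = (0, 1), A = (4, 1); any affine frame gives the same invariant.
1. G lies on line AF with AG:GF = 4:1 ⇒ G = (4/5, 1/5)
2. C is the centroid of triangle ERA ⇒ C = (5/3, 2/3)
3. S is the intersection of line EF and line GC ⇒ S = (3/7, 0)
S = E + t·(F−E) with t = 4/7, so ES:SF = t:(1−t) = 4/7:3/7

ES:SF = 4/3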